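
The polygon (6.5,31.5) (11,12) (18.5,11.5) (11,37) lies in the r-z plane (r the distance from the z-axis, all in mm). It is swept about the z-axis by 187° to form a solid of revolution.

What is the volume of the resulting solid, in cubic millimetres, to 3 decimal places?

Volume = 5874.778 mm³

Profile (r,z), 4 vertices: (6.5,31.5) (11,12) (18.5,11.5) (11,37)
edge 0: (6.5,31.5)→(11,12)  cross = 6.5·12 − 11·31.5 = -268.5000; (r_i+r_j)·cross = 17.5·-268.5000 = -4698.7500
edge 1: (11,12)→(18.5,11.5)  cross = 11·11.5 − 18.5·12 = -95.5000; (r_i+r_j)·cross = 29.5·-95.5000 = -2817.2500
edge 2: (18.5,11.5)→(11,37)  cross = 18.5·37 − 11·11.5 = 558.0000; (r_i+r_j)·cross = 29.5·558.0000 = 16461.0000
edge 3: (11,37)→(6.5,31.5)  cross = 11·31.5 − 6.5·37 = 106.0000; (r_i+r_j)·cross = 17.5·106.0000 = 1855.0000
Σcross = 300.0000 → A = |Σcross|/2 = 150.0000 mm²
Σ(r_i+r_j)·cross = 10800.0000 → first moment M = |Σ|/6 = 1800.0000
R_c = M/A = 1800.0000/150.0000 = 12.0000 mm
θ = 187° = 3.263766 rad
V = θ·R_c·A = 3.263766·12.0000·150.0000 = 5874.778 mm³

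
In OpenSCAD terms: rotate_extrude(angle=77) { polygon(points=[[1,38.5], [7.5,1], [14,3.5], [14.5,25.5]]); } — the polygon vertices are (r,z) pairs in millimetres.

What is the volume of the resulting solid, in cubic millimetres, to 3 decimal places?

Profile (r,z), 4 vertices: (1,38.5) (7.5,1) (14,3.5) (14.5,25.5)
edge 0: (1,38.5)→(7.5,1)  cross = 1·1 − 7.5·38.5 = -287.7500; (r_i+r_j)·cross = 8.5·-287.7500 = -2445.8750
edge 1: (7.5,1)→(14,3.5)  cross = 7.5·3.5 − 14·1 = 12.2500; (r_i+r_j)·cross = 21.5·12.2500 = 263.3750
edge 2: (14,3.5)→(14.5,25.5)  cross = 14·25.5 − 14.5·3.5 = 306.2500; (r_i+r_j)·cross = 28.5·306.2500 = 8728.1250
edge 3: (14.5,25.5)→(1,38.5)  cross = 14.5·38.5 − 1·25.5 = 532.7500; (r_i+r_j)·cross = 15.5·532.7500 = 8257.6250
Σcross = 563.5000 → A = |Σcross|/2 = 281.7500 mm²
Σ(r_i+r_j)·cross = 14803.2500 → first moment M = |Σ|/6 = 2467.2083
R_c = M/A = 2467.2083/281.7500 = 8.7567 mm
θ = 77° = 1.343904 rad
V = θ·R_c·A = 1.343904·8.7567·281.7500 = 3315.690 mm³

Volume = 3315.690 mm³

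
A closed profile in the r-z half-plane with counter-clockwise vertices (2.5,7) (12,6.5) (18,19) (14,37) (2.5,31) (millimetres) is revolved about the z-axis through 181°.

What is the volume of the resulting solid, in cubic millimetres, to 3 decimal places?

Volume = 10784.127 mm³

Profile (r,z), 5 vertices: (2.5,7) (12,6.5) (18,19) (14,37) (2.5,31)
edge 0: (2.5,7)→(12,6.5)  cross = 2.5·6.5 − 12·7 = -67.7500; (r_i+r_j)·cross = 14.5·-67.7500 = -982.3750
edge 1: (12,6.5)→(18,19)  cross = 12·19 − 18·6.5 = 111.0000; (r_i+r_j)·cross = 30·111.0000 = 3330.0000
edge 2: (18,19)→(14,37)  cross = 18·37 − 14·19 = 400.0000; (r_i+r_j)·cross = 32·400.0000 = 12800.0000
edge 3: (14,37)→(2.5,31)  cross = 14·31 − 2.5·37 = 341.5000; (r_i+r_j)·cross = 16.5·341.5000 = 5634.7500
edge 4: (2.5,31)→(2.5,7)  cross = 2.5·7 − 2.5·31 = -60.0000; (r_i+r_j)·cross = 5·-60.0000 = -300.0000
Σcross = 724.7500 → A = |Σcross|/2 = 362.3750 mm²
Σ(r_i+r_j)·cross = 20482.3750 → first moment M = |Σ|/6 = 3413.7292
R_c = M/A = 3413.7292/362.3750 = 9.4204 mm
θ = 181° = 3.159046 rad
V = θ·R_c·A = 3.159046·9.4204·362.3750 = 10784.127 mm³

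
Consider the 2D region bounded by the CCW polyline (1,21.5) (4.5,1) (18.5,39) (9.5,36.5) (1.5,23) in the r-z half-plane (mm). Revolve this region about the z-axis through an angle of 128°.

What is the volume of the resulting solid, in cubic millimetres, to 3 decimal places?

Profile (r,z), 5 vertices: (1,21.5) (4.5,1) (18.5,39) (9.5,36.5) (1.5,23)
edge 0: (1,21.5)→(4.5,1)  cross = 1·1 − 4.5·21.5 = -95.7500; (r_i+r_j)·cross = 5.5·-95.7500 = -526.6250
edge 1: (4.5,1)→(18.5,39)  cross = 4.5·39 − 18.5·1 = 157.0000; (r_i+r_j)·cross = 23·157.0000 = 3611.0000
edge 2: (18.5,39)→(9.5,36.5)  cross = 18.5·36.5 − 9.5·39 = 304.7500; (r_i+r_j)·cross = 28·304.7500 = 8533.0000
edge 3: (9.5,36.5)→(1.5,23)  cross = 9.5·23 − 1.5·36.5 = 163.7500; (r_i+r_j)·cross = 11·163.7500 = 1801.2500
edge 4: (1.5,23)→(1,21.5)  cross = 1.5·21.5 − 1·23 = 9.2500; (r_i+r_j)·cross = 2.5·9.2500 = 23.1250
Σcross = 539.0000 → A = |Σcross|/2 = 269.5000 mm²
Σ(r_i+r_j)·cross = 13441.7500 → first moment M = |Σ|/6 = 2240.2917
R_c = M/A = 2240.2917/269.5000 = 8.3128 mm
θ = 128° = 2.234021 rad
V = θ·R_c·A = 2.234021·8.3128·269.5000 = 5004.860 mm³

Volume = 5004.860 mm³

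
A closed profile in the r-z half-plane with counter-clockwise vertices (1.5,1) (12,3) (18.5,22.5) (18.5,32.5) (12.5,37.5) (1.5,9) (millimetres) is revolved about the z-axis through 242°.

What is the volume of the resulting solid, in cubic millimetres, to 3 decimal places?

Profile (r,z), 6 vertices: (1.5,1) (12,3) (18.5,22.5) (18.5,32.5) (12.5,37.5) (1.5,9)
edge 0: (1.5,1)→(12,3)  cross = 1.5·3 − 12·1 = -7.5000; (r_i+r_j)·cross = 13.5·-7.5000 = -101.2500
edge 1: (12,3)→(18.5,22.5)  cross = 12·22.5 − 18.5·3 = 214.5000; (r_i+r_j)·cross = 30.5·214.5000 = 6542.2500
edge 2: (18.5,22.5)→(18.5,32.5)  cross = 18.5·32.5 − 18.5·22.5 = 185.0000; (r_i+r_j)·cross = 37·185.0000 = 6845.0000
edge 3: (18.5,32.5)→(12.5,37.5)  cross = 18.5·37.5 − 12.5·32.5 = 287.5000; (r_i+r_j)·cross = 31·287.5000 = 8912.5000
edge 4: (12.5,37.5)→(1.5,9)  cross = 12.5·9 − 1.5·37.5 = 56.2500; (r_i+r_j)·cross = 14·56.2500 = 787.5000
edge 5: (1.5,9)→(1.5,1)  cross = 1.5·1 − 1.5·9 = -12.0000; (r_i+r_j)·cross = 3·-12.0000 = -36.0000
Σcross = 723.7500 → A = |Σcross|/2 = 361.8750 mm²
Σ(r_i+r_j)·cross = 22950.0000 → first moment M = |Σ|/6 = 3825.0000
R_c = M/A = 3825.0000/361.8750 = 10.5699 mm
θ = 242° = 4.223697 rad
V = θ·R_c·A = 4.223697·10.5699·361.8750 = 16155.640 mm³

Volume = 16155.640 mm³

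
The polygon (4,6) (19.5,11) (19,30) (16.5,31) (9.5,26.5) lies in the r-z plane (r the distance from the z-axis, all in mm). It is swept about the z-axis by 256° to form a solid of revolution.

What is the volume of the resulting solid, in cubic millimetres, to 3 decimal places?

Profile (r,z), 5 vertices: (4,6) (19.5,11) (19,30) (16.5,31) (9.5,26.5)
edge 0: (4,6)→(19.5,11)  cross = 4·11 − 19.5·6 = -73.0000; (r_i+r_j)·cross = 23.5·-73.0000 = -1715.5000
edge 1: (19.5,11)→(19,30)  cross = 19.5·30 − 19·11 = 376.0000; (r_i+r_j)·cross = 38.5·376.0000 = 14476.0000
edge 2: (19,30)→(16.5,31)  cross = 19·31 − 16.5·30 = 94.0000; (r_i+r_j)·cross = 35.5·94.0000 = 3337.0000
edge 3: (16.5,31)→(9.5,26.5)  cross = 16.5·26.5 − 9.5·31 = 142.7500; (r_i+r_j)·cross = 26·142.7500 = 3711.5000
edge 4: (9.5,26.5)→(4,6)  cross = 9.5·6 − 4·26.5 = -49.0000; (r_i+r_j)·cross = 13.5·-49.0000 = -661.5000
Σcross = 490.7500 → A = |Σcross|/2 = 245.3750 mm²
Σ(r_i+r_j)·cross = 19147.5000 → first moment M = |Σ|/6 = 3191.2500
R_c = M/A = 3191.2500/245.3750 = 13.0056 mm
θ = 256° = 4.468043 rad
V = θ·R_c·A = 4.468043·13.0056·245.3750 = 14258.642 mm³

Volume = 14258.642 mm³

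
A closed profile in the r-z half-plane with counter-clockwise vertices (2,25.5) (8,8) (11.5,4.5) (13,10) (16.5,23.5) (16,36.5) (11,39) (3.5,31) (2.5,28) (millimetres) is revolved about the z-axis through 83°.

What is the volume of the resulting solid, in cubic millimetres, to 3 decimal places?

Profile (r,z), 9 vertices: (2,25.5) (8,8) (11.5,4.5) (13,10) (16.5,23.5) (16,36.5) (11,39) (3.5,31) (2.5,28)
edge 0: (2,25.5)→(8,8)  cross = 2·8 − 8·25.5 = -188.0000; (r_i+r_j)·cross = 10·-188.0000 = -1880.0000
edge 1: (8,8)→(11.5,4.5)  cross = 8·4.5 − 11.5·8 = -56.0000; (r_i+r_j)·cross = 19.5·-56.0000 = -1092.0000
edge 2: (11.5,4.5)→(13,10)  cross = 11.5·10 − 13·4.5 = 56.5000; (r_i+r_j)·cross = 24.5·56.5000 = 1384.2500
edge 3: (13,10)→(16.5,23.5)  cross = 13·23.5 − 16.5·10 = 140.5000; (r_i+r_j)·cross = 29.5·140.5000 = 4144.7500
edge 4: (16.5,23.5)→(16,36.5)  cross = 16.5·36.5 − 16·23.5 = 226.2500; (r_i+r_j)·cross = 32.5·226.2500 = 7353.1250
edge 5: (16,36.5)→(11,39)  cross = 16·39 − 11·36.5 = 222.5000; (r_i+r_j)·cross = 27·222.5000 = 6007.5000
edge 6: (11,39)→(3.5,31)  cross = 11·31 − 3.5·39 = 204.5000; (r_i+r_j)·cross = 14.5·204.5000 = 2965.2500
edge 7: (3.5,31)→(2.5,28)  cross = 3.5·28 − 2.5·31 = 20.5000; (r_i+r_j)·cross = 6·20.5000 = 123.0000
edge 8: (2.5,28)→(2,25.5)  cross = 2.5·25.5 − 2·28 = 7.7500; (r_i+r_j)·cross = 4.5·7.7500 = 34.8750
Σcross = 634.5000 → A = |Σcross|/2 = 317.2500 mm²
Σ(r_i+r_j)·cross = 19040.7500 → first moment M = |Σ|/6 = 3173.4583
R_c = M/A = 3173.4583/317.2500 = 10.0030 mm
θ = 83° = 1.448623 rad
V = θ·R_c·A = 1.448623·10.0030·317.2500 = 4597.146 mm³

Volume = 4597.146 mm³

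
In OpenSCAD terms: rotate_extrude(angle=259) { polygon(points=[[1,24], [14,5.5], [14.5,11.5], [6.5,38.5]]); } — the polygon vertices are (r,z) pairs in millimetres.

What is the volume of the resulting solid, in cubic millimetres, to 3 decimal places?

Profile (r,z), 4 vertices: (1,24) (14,5.5) (14.5,11.5) (6.5,38.5)
edge 0: (1,24)→(14,5.5)  cross = 1·5.5 − 14·24 = -330.5000; (r_i+r_j)·cross = 15·-330.5000 = -4957.5000
edge 1: (14,5.5)→(14.5,11.5)  cross = 14·11.5 − 14.5·5.5 = 81.2500; (r_i+r_j)·cross = 28.5·81.2500 = 2315.6250
edge 2: (14.5,11.5)→(6.5,38.5)  cross = 14.5·38.5 − 6.5·11.5 = 483.5000; (r_i+r_j)·cross = 21·483.5000 = 10153.5000
edge 3: (6.5,38.5)→(1,24)  cross = 6.5·24 − 1·38.5 = 117.5000; (r_i+r_j)·cross = 7.5·117.5000 = 881.2500
Σcross = 351.7500 → A = |Σcross|/2 = 175.8750 mm²
Σ(r_i+r_j)·cross = 8392.8750 → first moment M = |Σ|/6 = 1398.8125
R_c = M/A = 1398.8125/175.8750 = 7.9534 mm
θ = 259° = 4.520403 rad
V = θ·R_c·A = 4.520403·7.9534·175.8750 = 6323.196 mm³

Volume = 6323.196 mm³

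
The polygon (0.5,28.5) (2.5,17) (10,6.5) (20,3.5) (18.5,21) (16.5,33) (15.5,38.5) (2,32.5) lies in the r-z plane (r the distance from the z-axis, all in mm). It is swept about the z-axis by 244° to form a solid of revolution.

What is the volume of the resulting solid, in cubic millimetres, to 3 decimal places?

Profile (r,z), 8 vertices: (0.5,28.5) (2.5,17) (10,6.5) (20,3.5) (18.5,21) (16.5,33) (15.5,38.5) (2,32.5)
edge 0: (0.5,28.5)→(2.5,17)  cross = 0.5·17 − 2.5·28.5 = -62.7500; (r_i+r_j)·cross = 3·-62.7500 = -188.2500
edge 1: (2.5,17)→(10,6.5)  cross = 2.5·6.5 − 10·17 = -153.7500; (r_i+r_j)·cross = 12.5·-153.7500 = -1921.8750
edge 2: (10,6.5)→(20,3.5)  cross = 10·3.5 − 20·6.5 = -95.0000; (r_i+r_j)·cross = 30·-95.0000 = -2850.0000
edge 3: (20,3.5)→(18.5,21)  cross = 20·21 − 18.5·3.5 = 355.2500; (r_i+r_j)·cross = 38.5·355.2500 = 13677.1250
edge 4: (18.5,21)→(16.5,33)  cross = 18.5·33 − 16.5·21 = 264.0000; (r_i+r_j)·cross = 35·264.0000 = 9240.0000
edge 5: (16.5,33)→(15.5,38.5)  cross = 16.5·38.5 − 15.5·33 = 123.7500; (r_i+r_j)·cross = 32·123.7500 = 3960.0000
edge 6: (15.5,38.5)→(2,32.5)  cross = 15.5·32.5 − 2·38.5 = 426.7500; (r_i+r_j)·cross = 17.5·426.7500 = 7468.1250
edge 7: (2,32.5)→(0.5,28.5)  cross = 2·28.5 − 0.5·32.5 = 40.7500; (r_i+r_j)·cross = 2.5·40.7500 = 101.8750
Σcross = 899.0000 → A = |Σcross|/2 = 449.5000 mm²
Σ(r_i+r_j)·cross = 29487.0000 → first moment M = |Σ|/6 = 4914.5000
R_c = M/A = 4914.5000/449.5000 = 10.9333 mm
θ = 244° = 4.258603 rad
V = θ·R_c·A = 4.258603·10.9333·449.5000 = 20928.906 mm³

Volume = 20928.906 mm³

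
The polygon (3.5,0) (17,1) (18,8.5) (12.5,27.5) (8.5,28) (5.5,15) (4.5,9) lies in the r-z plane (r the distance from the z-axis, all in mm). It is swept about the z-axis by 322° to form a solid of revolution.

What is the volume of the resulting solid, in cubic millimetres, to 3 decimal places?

Profile (r,z), 7 vertices: (3.5,0) (17,1) (18,8.5) (12.5,27.5) (8.5,28) (5.5,15) (4.5,9)
edge 0: (3.5,0)→(17,1)  cross = 3.5·1 − 17·0 = 3.5000; (r_i+r_j)·cross = 20.5·3.5000 = 71.7500
edge 1: (17,1)→(18,8.5)  cross = 17·8.5 − 18·1 = 126.5000; (r_i+r_j)·cross = 35·126.5000 = 4427.5000
edge 2: (18,8.5)→(12.5,27.5)  cross = 18·27.5 − 12.5·8.5 = 388.7500; (r_i+r_j)·cross = 30.5·388.7500 = 11856.8750
edge 3: (12.5,27.5)→(8.5,28)  cross = 12.5·28 − 8.5·27.5 = 116.2500; (r_i+r_j)·cross = 21·116.2500 = 2441.2500
edge 4: (8.5,28)→(5.5,15)  cross = 8.5·15 − 5.5·28 = -26.5000; (r_i+r_j)·cross = 14·-26.5000 = -371.0000
edge 5: (5.5,15)→(4.5,9)  cross = 5.5·9 − 4.5·15 = -18.0000; (r_i+r_j)·cross = 10·-18.0000 = -180.0000
edge 6: (4.5,9)→(3.5,0)  cross = 4.5·0 − 3.5·9 = -31.5000; (r_i+r_j)·cross = 8·-31.5000 = -252.0000
Σcross = 559.0000 → A = |Σcross|/2 = 279.5000 mm²
Σ(r_i+r_j)·cross = 17994.3750 → first moment M = |Σ|/6 = 2999.0625
R_c = M/A = 2999.0625/279.5000 = 10.7301 mm
θ = 322° = 5.619960 rad
V = θ·R_c·A = 5.619960·10.7301·279.5000 = 16854.612 mm³

Volume = 16854.612 mm³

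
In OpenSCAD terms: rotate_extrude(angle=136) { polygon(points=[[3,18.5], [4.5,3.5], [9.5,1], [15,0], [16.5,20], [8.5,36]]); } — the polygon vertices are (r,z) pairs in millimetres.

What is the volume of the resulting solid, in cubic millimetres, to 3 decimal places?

Volume = 7635.530 mm³

Profile (r,z), 6 vertices: (3,18.5) (4.5,3.5) (9.5,1) (15,0) (16.5,20) (8.5,36)
edge 0: (3,18.5)→(4.5,3.5)  cross = 3·3.5 − 4.5·18.5 = -72.7500; (r_i+r_j)·cross = 7.5·-72.7500 = -545.6250
edge 1: (4.5,3.5)→(9.5,1)  cross = 4.5·1 − 9.5·3.5 = -28.7500; (r_i+r_j)·cross = 14·-28.7500 = -402.5000
edge 2: (9.5,1)→(15,0)  cross = 9.5·0 − 15·1 = -15.0000; (r_i+r_j)·cross = 24.5·-15.0000 = -367.5000
edge 3: (15,0)→(16.5,20)  cross = 15·20 − 16.5·0 = 300.0000; (r_i+r_j)·cross = 31.5·300.0000 = 9450.0000
edge 4: (16.5,20)→(8.5,36)  cross = 16.5·36 − 8.5·20 = 424.0000; (r_i+r_j)·cross = 25·424.0000 = 10600.0000
edge 5: (8.5,36)→(3,18.5)  cross = 8.5·18.5 − 3·36 = 49.2500; (r_i+r_j)·cross = 11.5·49.2500 = 566.3750
Σcross = 656.7500 → A = |Σcross|/2 = 328.3750 mm²
Σ(r_i+r_j)·cross = 19300.7500 → first moment M = |Σ|/6 = 3216.7917
R_c = M/A = 3216.7917/328.3750 = 9.7961 mm
θ = 136° = 2.373648 rad
V = θ·R_c·A = 2.373648·9.7961·328.3750 = 7635.530 mm³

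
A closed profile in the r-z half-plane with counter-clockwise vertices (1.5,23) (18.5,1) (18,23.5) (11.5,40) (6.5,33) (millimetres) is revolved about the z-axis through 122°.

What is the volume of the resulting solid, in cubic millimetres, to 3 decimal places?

Volume = 8144.579 mm³

Profile (r,z), 5 vertices: (1.5,23) (18.5,1) (18,23.5) (11.5,40) (6.5,33)
edge 0: (1.5,23)→(18.5,1)  cross = 1.5·1 − 18.5·23 = -424.0000; (r_i+r_j)·cross = 20·-424.0000 = -8480.0000
edge 1: (18.5,1)→(18,23.5)  cross = 18.5·23.5 − 18·1 = 416.7500; (r_i+r_j)·cross = 36.5·416.7500 = 15211.3750
edge 2: (18,23.5)→(11.5,40)  cross = 18·40 − 11.5·23.5 = 449.7500; (r_i+r_j)·cross = 29.5·449.7500 = 13267.6250
edge 3: (11.5,40)→(6.5,33)  cross = 11.5·33 − 6.5·40 = 119.5000; (r_i+r_j)·cross = 18·119.5000 = 2151.0000
edge 4: (6.5,33)→(1.5,23)  cross = 6.5·23 − 1.5·33 = 100.0000; (r_i+r_j)·cross = 8·100.0000 = 800.0000
Σcross = 662.0000 → A = |Σcross|/2 = 331.0000 mm²
Σ(r_i+r_j)·cross = 22950.0000 → first moment M = |Σ|/6 = 3825.0000
R_c = M/A = 3825.0000/331.0000 = 11.5559 mm
θ = 122° = 2.129302 rad
V = θ·R_c·A = 2.129302·11.5559·331.0000 = 8144.579 mm³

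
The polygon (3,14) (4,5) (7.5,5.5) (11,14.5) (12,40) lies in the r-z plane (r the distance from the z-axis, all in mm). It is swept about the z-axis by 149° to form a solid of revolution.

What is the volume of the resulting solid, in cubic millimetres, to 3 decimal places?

Profile (r,z), 5 vertices: (3,14) (4,5) (7.5,5.5) (11,14.5) (12,40)
edge 0: (3,14)→(4,5)  cross = 3·5 − 4·14 = -41.0000; (r_i+r_j)·cross = 7·-41.0000 = -287.0000
edge 1: (4,5)→(7.5,5.5)  cross = 4·5.5 − 7.5·5 = -15.5000; (r_i+r_j)·cross = 11.5·-15.5000 = -178.2500
edge 2: (7.5,5.5)→(11,14.5)  cross = 7.5·14.5 − 11·5.5 = 48.2500; (r_i+r_j)·cross = 18.5·48.2500 = 892.6250
edge 3: (11,14.5)→(12,40)  cross = 11·40 − 12·14.5 = 266.0000; (r_i+r_j)·cross = 23·266.0000 = 6118.0000
edge 4: (12,40)→(3,14)  cross = 12·14 − 3·40 = 48.0000; (r_i+r_j)·cross = 15·48.0000 = 720.0000
Σcross = 305.7500 → A = |Σcross|/2 = 152.8750 mm²
Σ(r_i+r_j)·cross = 7265.3750 → first moment M = |Σ|/6 = 1210.8958
R_c = M/A = 1210.8958/152.8750 = 7.9208 mm
θ = 149° = 2.600541 rad
V = θ·R_c·A = 2.600541·7.9208·152.8750 = 3148.984 mm³

Volume = 3148.984 mm³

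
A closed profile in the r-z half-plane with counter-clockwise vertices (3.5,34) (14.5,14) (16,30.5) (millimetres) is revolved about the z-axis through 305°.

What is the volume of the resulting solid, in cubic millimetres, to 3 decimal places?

Profile (r,z), 3 vertices: (3.5,34) (14.5,14) (16,30.5)
edge 0: (3.5,34)→(14.5,14)  cross = 3.5·14 − 14.5·34 = -444.0000; (r_i+r_j)·cross = 18·-444.0000 = -7992.0000
edge 1: (14.5,14)→(16,30.5)  cross = 14.5·30.5 − 16·14 = 218.2500; (r_i+r_j)·cross = 30.5·218.2500 = 6656.6250
edge 2: (16,30.5)→(3.5,34)  cross = 16·34 − 3.5·30.5 = 437.2500; (r_i+r_j)·cross = 19.5·437.2500 = 8526.3750
Σcross = 211.5000 → A = |Σcross|/2 = 105.7500 mm²
Σ(r_i+r_j)·cross = 7191.0000 → first moment M = |Σ|/6 = 1198.5000
R_c = M/A = 1198.5000/105.7500 = 11.3333 mm
θ = 305° = 5.323254 rad
V = θ·R_c·A = 5.323254·11.3333·105.7500 = 6379.920 mm³

Volume = 6379.920 mm³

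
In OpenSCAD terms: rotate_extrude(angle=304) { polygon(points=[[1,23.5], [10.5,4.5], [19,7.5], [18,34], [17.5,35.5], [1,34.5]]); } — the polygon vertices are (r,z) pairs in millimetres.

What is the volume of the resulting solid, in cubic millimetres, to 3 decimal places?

Volume = 24737.965 mm³

Profile (r,z), 6 vertices: (1,23.5) (10.5,4.5) (19,7.5) (18,34) (17.5,35.5) (1,34.5)
edge 0: (1,23.5)→(10.5,4.5)  cross = 1·4.5 − 10.5·23.5 = -242.2500; (r_i+r_j)·cross = 11.5·-242.2500 = -2785.8750
edge 1: (10.5,4.5)→(19,7.5)  cross = 10.5·7.5 − 19·4.5 = -6.7500; (r_i+r_j)·cross = 29.5·-6.7500 = -199.1250
edge 2: (19,7.5)→(18,34)  cross = 19·34 − 18·7.5 = 511.0000; (r_i+r_j)·cross = 37·511.0000 = 18907.0000
edge 3: (18,34)→(17.5,35.5)  cross = 18·35.5 − 17.5·34 = 44.0000; (r_i+r_j)·cross = 35.5·44.0000 = 1562.0000
edge 4: (17.5,35.5)→(1,34.5)  cross = 17.5·34.5 − 1·35.5 = 568.2500; (r_i+r_j)·cross = 18.5·568.2500 = 10512.6250
edge 5: (1,34.5)→(1,23.5)  cross = 1·23.5 − 1·34.5 = -11.0000; (r_i+r_j)·cross = 2·-11.0000 = -22.0000
Σcross = 863.2500 → A = |Σcross|/2 = 431.6250 mm²
Σ(r_i+r_j)·cross = 27974.6250 → first moment M = |Σ|/6 = 4662.4375
R_c = M/A = 4662.4375/431.6250 = 10.8021 mm
θ = 304° = 5.305801 rad
V = θ·R_c·A = 5.305801·10.8021·431.6250 = 24737.965 mm³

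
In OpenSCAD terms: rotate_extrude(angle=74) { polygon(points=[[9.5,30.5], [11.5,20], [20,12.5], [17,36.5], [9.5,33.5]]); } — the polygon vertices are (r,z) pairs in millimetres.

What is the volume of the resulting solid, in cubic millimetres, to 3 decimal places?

Volume = 2811.529 mm³

Profile (r,z), 5 vertices: (9.5,30.5) (11.5,20) (20,12.5) (17,36.5) (9.5,33.5)
edge 0: (9.5,30.5)→(11.5,20)  cross = 9.5·20 − 11.5·30.5 = -160.7500; (r_i+r_j)·cross = 21·-160.7500 = -3375.7500
edge 1: (11.5,20)→(20,12.5)  cross = 11.5·12.5 − 20·20 = -256.2500; (r_i+r_j)·cross = 31.5·-256.2500 = -8071.8750
edge 2: (20,12.5)→(17,36.5)  cross = 20·36.5 − 17·12.5 = 517.5000; (r_i+r_j)·cross = 37·517.5000 = 19147.5000
edge 3: (17,36.5)→(9.5,33.5)  cross = 17·33.5 − 9.5·36.5 = 222.7500; (r_i+r_j)·cross = 26.5·222.7500 = 5902.8750
edge 4: (9.5,33.5)→(9.5,30.5)  cross = 9.5·30.5 − 9.5·33.5 = -28.5000; (r_i+r_j)·cross = 19·-28.5000 = -541.5000
Σcross = 294.7500 → A = |Σcross|/2 = 147.3750 mm²
Σ(r_i+r_j)·cross = 13061.2500 → first moment M = |Σ|/6 = 2176.8750
R_c = M/A = 2176.8750/147.3750 = 14.7710 mm
θ = 74° = 1.291544 rad
V = θ·R_c·A = 1.291544·14.7710·147.3750 = 2811.529 mm³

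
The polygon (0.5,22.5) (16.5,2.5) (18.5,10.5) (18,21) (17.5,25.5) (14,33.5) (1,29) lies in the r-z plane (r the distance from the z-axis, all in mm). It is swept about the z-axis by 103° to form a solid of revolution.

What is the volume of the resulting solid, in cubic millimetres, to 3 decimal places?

Volume = 6443.480 mm³

Profile (r,z), 7 vertices: (0.5,22.5) (16.5,2.5) (18.5,10.5) (18,21) (17.5,25.5) (14,33.5) (1,29)
edge 0: (0.5,22.5)→(16.5,2.5)  cross = 0.5·2.5 − 16.5·22.5 = -370.0000; (r_i+r_j)·cross = 17·-370.0000 = -6290.0000
edge 1: (16.5,2.5)→(18.5,10.5)  cross = 16.5·10.5 − 18.5·2.5 = 127.0000; (r_i+r_j)·cross = 35·127.0000 = 4445.0000
edge 2: (18.5,10.5)→(18,21)  cross = 18.5·21 − 18·10.5 = 199.5000; (r_i+r_j)·cross = 36.5·199.5000 = 7281.7500
edge 3: (18,21)→(17.5,25.5)  cross = 18·25.5 − 17.5·21 = 91.5000; (r_i+r_j)·cross = 35.5·91.5000 = 3248.2500
edge 4: (17.5,25.5)→(14,33.5)  cross = 17.5·33.5 − 14·25.5 = 229.2500; (r_i+r_j)·cross = 31.5·229.2500 = 7221.3750
edge 5: (14,33.5)→(1,29)  cross = 14·29 − 1·33.5 = 372.5000; (r_i+r_j)·cross = 15·372.5000 = 5587.5000
edge 6: (1,29)→(0.5,22.5)  cross = 1·22.5 − 0.5·29 = 8.0000; (r_i+r_j)·cross = 1.5·8.0000 = 12.0000
Σcross = 657.7500 → A = |Σcross|/2 = 328.8750 mm²
Σ(r_i+r_j)·cross = 21505.8750 → first moment M = |Σ|/6 = 3584.3125
R_c = M/A = 3584.3125/328.8750 = 10.8987 mm
θ = 103° = 1.797689 rad
V = θ·R_c·A = 1.797689·10.8987·328.8750 = 6443.480 mm³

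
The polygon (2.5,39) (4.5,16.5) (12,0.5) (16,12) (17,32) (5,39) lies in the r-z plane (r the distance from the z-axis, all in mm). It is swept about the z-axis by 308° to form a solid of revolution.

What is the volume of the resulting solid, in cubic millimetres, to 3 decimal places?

Profile (r,z), 6 vertices: (2.5,39) (4.5,16.5) (12,0.5) (16,12) (17,32) (5,39)
edge 0: (2.5,39)→(4.5,16.5)  cross = 2.5·16.5 − 4.5·39 = -134.2500; (r_i+r_j)·cross = 7·-134.2500 = -939.7500
edge 1: (4.5,16.5)→(12,0.5)  cross = 4.5·0.5 − 12·16.5 = -195.7500; (r_i+r_j)·cross = 16.5·-195.7500 = -3229.8750
edge 2: (12,0.5)→(16,12)  cross = 12·12 − 16·0.5 = 136.0000; (r_i+r_j)·cross = 28·136.0000 = 3808.0000
edge 3: (16,12)→(17,32)  cross = 16·32 − 17·12 = 308.0000; (r_i+r_j)·cross = 33·308.0000 = 10164.0000
edge 4: (17,32)→(5,39)  cross = 17·39 − 5·32 = 503.0000; (r_i+r_j)·cross = 22·503.0000 = 11066.0000
edge 5: (5,39)→(2.5,39)  cross = 5·39 − 2.5·39 = 97.5000; (r_i+r_j)·cross = 7.5·97.5000 = 731.2500
Σcross = 714.5000 → A = |Σcross|/2 = 357.2500 mm²
Σ(r_i+r_j)·cross = 21599.6250 → first moment M = |Σ|/6 = 3599.9375
R_c = M/A = 3599.9375/357.2500 = 10.0768 mm
θ = 308° = 5.375614 rad
V = θ·R_c·A = 5.375614·10.0768·357.2500 = 19351.875 mm³

Volume = 19351.875 mm³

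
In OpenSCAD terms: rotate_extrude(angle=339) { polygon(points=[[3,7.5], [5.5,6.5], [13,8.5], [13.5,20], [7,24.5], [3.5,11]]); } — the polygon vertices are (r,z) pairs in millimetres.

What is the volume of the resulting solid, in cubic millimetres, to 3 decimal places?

Profile (r,z), 6 vertices: (3,7.5) (5.5,6.5) (13,8.5) (13.5,20) (7,24.5) (3.5,11)
edge 0: (3,7.5)→(5.5,6.5)  cross = 3·6.5 − 5.5·7.5 = -21.7500; (r_i+r_j)·cross = 8.5·-21.7500 = -184.8750
edge 1: (5.5,6.5)→(13,8.5)  cross = 5.5·8.5 − 13·6.5 = -37.7500; (r_i+r_j)·cross = 18.5·-37.7500 = -698.3750
edge 2: (13,8.5)→(13.5,20)  cross = 13·20 − 13.5·8.5 = 145.2500; (r_i+r_j)·cross = 26.5·145.2500 = 3849.1250
edge 3: (13.5,20)→(7,24.5)  cross = 13.5·24.5 − 7·20 = 190.7500; (r_i+r_j)·cross = 20.5·190.7500 = 3910.3750
edge 4: (7,24.5)→(3.5,11)  cross = 7·11 − 3.5·24.5 = -8.7500; (r_i+r_j)·cross = 10.5·-8.7500 = -91.8750
edge 5: (3.5,11)→(3,7.5)  cross = 3.5·7.5 − 3·11 = -6.7500; (r_i+r_j)·cross = 6.5·-6.7500 = -43.8750
Σcross = 261.0000 → A = |Σcross|/2 = 130.5000 mm²
Σ(r_i+r_j)·cross = 6740.5000 → first moment M = |Σ|/6 = 1123.4167
R_c = M/A = 1123.4167/130.5000 = 8.6086 mm
θ = 339° = 5.916666 rad
V = θ·R_c·A = 5.916666·8.6086·130.5000 = 6646.881 mm³

Volume = 6646.881 mm³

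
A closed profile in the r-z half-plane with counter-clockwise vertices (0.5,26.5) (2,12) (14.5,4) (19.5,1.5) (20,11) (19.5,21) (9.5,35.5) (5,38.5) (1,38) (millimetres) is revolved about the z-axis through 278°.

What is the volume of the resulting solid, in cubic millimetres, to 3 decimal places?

Volume = 23108.228 mm³

Profile (r,z), 9 vertices: (0.5,26.5) (2,12) (14.5,4) (19.5,1.5) (20,11) (19.5,21) (9.5,35.5) (5,38.5) (1,38)
edge 0: (0.5,26.5)→(2,12)  cross = 0.5·12 − 2·26.5 = -47.0000; (r_i+r_j)·cross = 2.5·-47.0000 = -117.5000
edge 1: (2,12)→(14.5,4)  cross = 2·4 − 14.5·12 = -166.0000; (r_i+r_j)·cross = 16.5·-166.0000 = -2739.0000
edge 2: (14.5,4)→(19.5,1.5)  cross = 14.5·1.5 − 19.5·4 = -56.2500; (r_i+r_j)·cross = 34·-56.2500 = -1912.5000
edge 3: (19.5,1.5)→(20,11)  cross = 19.5·11 − 20·1.5 = 184.5000; (r_i+r_j)·cross = 39.5·184.5000 = 7287.7500
edge 4: (20,11)→(19.5,21)  cross = 20·21 − 19.5·11 = 205.5000; (r_i+r_j)·cross = 39.5·205.5000 = 8117.2500
edge 5: (19.5,21)→(9.5,35.5)  cross = 19.5·35.5 − 9.5·21 = 492.7500; (r_i+r_j)·cross = 29·492.7500 = 14289.7500
edge 6: (9.5,35.5)→(5,38.5)  cross = 9.5·38.5 − 5·35.5 = 188.2500; (r_i+r_j)·cross = 14.5·188.2500 = 2729.6250
edge 7: (5,38.5)→(1,38)  cross = 5·38 − 1·38.5 = 151.5000; (r_i+r_j)·cross = 6·151.5000 = 909.0000
edge 8: (1,38)→(0.5,26.5)  cross = 1·26.5 − 0.5·38 = 7.5000; (r_i+r_j)·cross = 1.5·7.5000 = 11.2500
Σcross = 960.7500 → A = |Σcross|/2 = 480.3750 mm²
Σ(r_i+r_j)·cross = 28575.6250 → first moment M = |Σ|/6 = 4762.6042
R_c = M/A = 4762.6042/480.3750 = 9.9143 mm
θ = 278° = 4.852015 rad
V = θ·R_c·A = 4.852015·9.9143·480.3750 = 23108.228 mm³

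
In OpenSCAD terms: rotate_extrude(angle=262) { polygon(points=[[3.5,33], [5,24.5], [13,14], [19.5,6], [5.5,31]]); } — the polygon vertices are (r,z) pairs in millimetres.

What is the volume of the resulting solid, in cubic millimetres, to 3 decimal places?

Profile (r,z), 5 vertices: (3.5,33) (5,24.5) (13,14) (19.5,6) (5.5,31)
edge 0: (3.5,33)→(5,24.5)  cross = 3.5·24.5 − 5·33 = -79.2500; (r_i+r_j)·cross = 8.5·-79.2500 = -673.6250
edge 1: (5,24.5)→(13,14)  cross = 5·14 − 13·24.5 = -248.5000; (r_i+r_j)·cross = 18·-248.5000 = -4473.0000
edge 2: (13,14)→(19.5,6)  cross = 13·6 − 19.5·14 = -195.0000; (r_i+r_j)·cross = 32.5·-195.0000 = -6337.5000
edge 3: (19.5,6)→(5.5,31)  cross = 19.5·31 − 5.5·6 = 571.5000; (r_i+r_j)·cross = 25·571.5000 = 14287.5000
edge 4: (5.5,31)→(3.5,33)  cross = 5.5·33 − 3.5·31 = 73.0000; (r_i+r_j)·cross = 9·73.0000 = 657.0000
Σcross = 121.7500 → A = |Σcross|/2 = 60.8750 mm²
Σ(r_i+r_j)·cross = 3460.3750 → first moment M = |Σ|/6 = 576.7292
R_c = M/A = 576.7292/60.8750 = 9.4740 mm
θ = 262° = 4.572763 rad
V = θ·R_c·A = 4.572763·9.4740·60.8750 = 2637.246 mm³

Volume = 2637.246 mm³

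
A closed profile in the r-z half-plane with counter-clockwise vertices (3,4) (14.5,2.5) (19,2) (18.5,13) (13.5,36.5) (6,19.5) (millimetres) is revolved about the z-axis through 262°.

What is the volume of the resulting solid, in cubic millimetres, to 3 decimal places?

Volume = 17464.810 mm³

Profile (r,z), 6 vertices: (3,4) (14.5,2.5) (19,2) (18.5,13) (13.5,36.5) (6,19.5)
edge 0: (3,4)→(14.5,2.5)  cross = 3·2.5 − 14.5·4 = -50.5000; (r_i+r_j)·cross = 17.5·-50.5000 = -883.7500
edge 1: (14.5,2.5)→(19,2)  cross = 14.5·2 − 19·2.5 = -18.5000; (r_i+r_j)·cross = 33.5·-18.5000 = -619.7500
edge 2: (19,2)→(18.5,13)  cross = 19·13 − 18.5·2 = 210.0000; (r_i+r_j)·cross = 37.5·210.0000 = 7875.0000
edge 3: (18.5,13)→(13.5,36.5)  cross = 18.5·36.5 − 13.5·13 = 499.7500; (r_i+r_j)·cross = 32·499.7500 = 15992.0000
edge 4: (13.5,36.5)→(6,19.5)  cross = 13.5·19.5 − 6·36.5 = 44.2500; (r_i+r_j)·cross = 19.5·44.2500 = 862.8750
edge 5: (6,19.5)→(3,4)  cross = 6·4 − 3·19.5 = -34.5000; (r_i+r_j)·cross = 9·-34.5000 = -310.5000
Σcross = 650.5000 → A = |Σcross|/2 = 325.2500 mm²
Σ(r_i+r_j)·cross = 22915.8750 → first moment M = |Σ|/6 = 3819.3125
R_c = M/A = 3819.3125/325.2500 = 11.7427 mm
θ = 262° = 4.572763 rad
V = θ·R_c·A = 4.572763·11.7427·325.2500 = 17464.810 mm³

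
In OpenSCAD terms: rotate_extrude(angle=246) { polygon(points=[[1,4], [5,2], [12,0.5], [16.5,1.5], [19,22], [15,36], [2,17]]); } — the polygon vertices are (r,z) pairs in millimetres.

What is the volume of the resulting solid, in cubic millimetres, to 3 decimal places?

Profile (r,z), 7 vertices: (1,4) (5,2) (12,0.5) (16.5,1.5) (19,22) (15,36) (2,17)
edge 0: (1,4)→(5,2)  cross = 1·2 − 5·4 = -18.0000; (r_i+r_j)·cross = 6·-18.0000 = -108.0000
edge 1: (5,2)→(12,0.5)  cross = 5·0.5 − 12·2 = -21.5000; (r_i+r_j)·cross = 17·-21.5000 = -365.5000
edge 2: (12,0.5)→(16.5,1.5)  cross = 12·1.5 − 16.5·0.5 = 9.7500; (r_i+r_j)·cross = 28.5·9.7500 = 277.8750
edge 3: (16.5,1.5)→(19,22)  cross = 16.5·22 − 19·1.5 = 334.5000; (r_i+r_j)·cross = 35.5·334.5000 = 11874.7500
edge 4: (19,22)→(15,36)  cross = 19·36 − 15·22 = 354.0000; (r_i+r_j)·cross = 34·354.0000 = 12036.0000
edge 5: (15,36)→(2,17)  cross = 15·17 − 2·36 = 183.0000; (r_i+r_j)·cross = 17·183.0000 = 3111.0000
edge 6: (2,17)→(1,4)  cross = 2·4 − 1·17 = -9.0000; (r_i+r_j)·cross = 3·-9.0000 = -27.0000
Σcross = 832.7500 → A = |Σcross|/2 = 416.3750 mm²
Σ(r_i+r_j)·cross = 26799.1250 → first moment M = |Σ|/6 = 4466.5208
R_c = M/A = 4466.5208/416.3750 = 10.7272 mm
θ = 246° = 4.293510 rad
V = θ·R_c·A = 4.293510·10.7272·416.3750 = 19177.052 mm³

Volume = 19177.052 mm³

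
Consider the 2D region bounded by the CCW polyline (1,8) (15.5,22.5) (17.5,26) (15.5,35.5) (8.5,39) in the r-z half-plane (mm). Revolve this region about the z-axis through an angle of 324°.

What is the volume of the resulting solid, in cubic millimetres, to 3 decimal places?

Volume = 12604.934 mm³

Profile (r,z), 5 vertices: (1,8) (15.5,22.5) (17.5,26) (15.5,35.5) (8.5,39)
edge 0: (1,8)→(15.5,22.5)  cross = 1·22.5 − 15.5·8 = -101.5000; (r_i+r_j)·cross = 16.5·-101.5000 = -1674.7500
edge 1: (15.5,22.5)→(17.5,26)  cross = 15.5·26 − 17.5·22.5 = 9.2500; (r_i+r_j)·cross = 33·9.2500 = 305.2500
edge 2: (17.5,26)→(15.5,35.5)  cross = 17.5·35.5 − 15.5·26 = 218.2500; (r_i+r_j)·cross = 33·218.2500 = 7202.2500
edge 3: (15.5,35.5)→(8.5,39)  cross = 15.5·39 − 8.5·35.5 = 302.7500; (r_i+r_j)·cross = 24·302.7500 = 7266.0000
edge 4: (8.5,39)→(1,8)  cross = 8.5·8 − 1·39 = 29.0000; (r_i+r_j)·cross = 9.5·29.0000 = 275.5000
Σcross = 457.7500 → A = |Σcross|/2 = 228.8750 mm²
Σ(r_i+r_j)·cross = 13374.2500 → first moment M = |Σ|/6 = 2229.0417
R_c = M/A = 2229.0417/228.8750 = 9.7391 mm
θ = 324° = 5.654867 rad
V = θ·R_c·A = 5.654867·9.7391·228.8750 = 12604.934 mm³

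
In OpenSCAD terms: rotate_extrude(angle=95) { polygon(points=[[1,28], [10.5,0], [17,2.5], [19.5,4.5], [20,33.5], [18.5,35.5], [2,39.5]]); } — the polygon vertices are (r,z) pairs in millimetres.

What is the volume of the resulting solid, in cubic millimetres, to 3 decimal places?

Volume = 10404.655 mm³

Profile (r,z), 7 vertices: (1,28) (10.5,0) (17,2.5) (19.5,4.5) (20,33.5) (18.5,35.5) (2,39.5)
edge 0: (1,28)→(10.5,0)  cross = 1·0 − 10.5·28 = -294.0000; (r_i+r_j)·cross = 11.5·-294.0000 = -3381.0000
edge 1: (10.5,0)→(17,2.5)  cross = 10.5·2.5 − 17·0 = 26.2500; (r_i+r_j)·cross = 27.5·26.2500 = 721.8750
edge 2: (17,2.5)→(19.5,4.5)  cross = 17·4.5 − 19.5·2.5 = 27.7500; (r_i+r_j)·cross = 36.5·27.7500 = 1012.8750
edge 3: (19.5,4.5)→(20,33.5)  cross = 19.5·33.5 − 20·4.5 = 563.2500; (r_i+r_j)·cross = 39.5·563.2500 = 22248.3750
edge 4: (20,33.5)→(18.5,35.5)  cross = 20·35.5 − 18.5·33.5 = 90.2500; (r_i+r_j)·cross = 38.5·90.2500 = 3474.6250
edge 5: (18.5,35.5)→(2,39.5)  cross = 18.5·39.5 − 2·35.5 = 659.7500; (r_i+r_j)·cross = 20.5·659.7500 = 13524.8750
edge 6: (2,39.5)→(1,28)  cross = 2·28 − 1·39.5 = 16.5000; (r_i+r_j)·cross = 3·16.5000 = 49.5000
Σcross = 1089.7500 → A = |Σcross|/2 = 544.8750 mm²
Σ(r_i+r_j)·cross = 37651.1250 → first moment M = |Σ|/6 = 6275.1875
R_c = M/A = 6275.1875/544.8750 = 11.5167 mm
θ = 95° = 1.658063 rad
V = θ·R_c·A = 1.658063·11.5167·544.8750 = 10404.655 mm³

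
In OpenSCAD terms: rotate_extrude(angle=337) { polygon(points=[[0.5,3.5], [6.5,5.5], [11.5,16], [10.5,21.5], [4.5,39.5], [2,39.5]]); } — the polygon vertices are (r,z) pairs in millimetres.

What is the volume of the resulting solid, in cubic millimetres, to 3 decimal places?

Profile (r,z), 6 vertices: (0.5,3.5) (6.5,5.5) (11.5,16) (10.5,21.5) (4.5,39.5) (2,39.5)
edge 0: (0.5,3.5)→(6.5,5.5)  cross = 0.5·5.5 − 6.5·3.5 = -20.0000; (r_i+r_j)·cross = 7·-20.0000 = -140.0000
edge 1: (6.5,5.5)→(11.5,16)  cross = 6.5·16 − 11.5·5.5 = 40.7500; (r_i+r_j)·cross = 18·40.7500 = 733.5000
edge 2: (11.5,16)→(10.5,21.5)  cross = 11.5·21.5 − 10.5·16 = 79.2500; (r_i+r_j)·cross = 22·79.2500 = 1743.5000
edge 3: (10.5,21.5)→(4.5,39.5)  cross = 10.5·39.5 − 4.5·21.5 = 318.0000; (r_i+r_j)·cross = 15·318.0000 = 4770.0000
edge 4: (4.5,39.5)→(2,39.5)  cross = 4.5·39.5 − 2·39.5 = 98.7500; (r_i+r_j)·cross = 6.5·98.7500 = 641.8750
edge 5: (2,39.5)→(0.5,3.5)  cross = 2·3.5 − 0.5·39.5 = -12.7500; (r_i+r_j)·cross = 2.5·-12.7500 = -31.8750
Σcross = 504.0000 → A = |Σcross|/2 = 252.0000 mm²
Σ(r_i+r_j)·cross = 7717.0000 → first moment M = |Σ|/6 = 1286.1667
R_c = M/A = 1286.1667/252.0000 = 5.1038 mm
θ = 337° = 5.881760 rad
V = θ·R_c·A = 5.881760·5.1038·252.0000 = 7564.923 mm³

Volume = 7564.923 mm³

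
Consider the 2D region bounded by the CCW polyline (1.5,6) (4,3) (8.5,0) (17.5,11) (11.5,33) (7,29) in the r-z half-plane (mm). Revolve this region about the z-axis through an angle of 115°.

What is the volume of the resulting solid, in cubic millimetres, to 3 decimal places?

Profile (r,z), 6 vertices: (1.5,6) (4,3) (8.5,0) (17.5,11) (11.5,33) (7,29)
edge 0: (1.5,6)→(4,3)  cross = 1.5·3 − 4·6 = -19.5000; (r_i+r_j)·cross = 5.5·-19.5000 = -107.2500
edge 1: (4,3)→(8.5,0)  cross = 4·0 − 8.5·3 = -25.5000; (r_i+r_j)·cross = 12.5·-25.5000 = -318.7500
edge 2: (8.5,0)→(17.5,11)  cross = 8.5·11 − 17.5·0 = 93.5000; (r_i+r_j)·cross = 26·93.5000 = 2431.0000
edge 3: (17.5,11)→(11.5,33)  cross = 17.5·33 − 11.5·11 = 451.0000; (r_i+r_j)·cross = 29·451.0000 = 13079.0000
edge 4: (11.5,33)→(7,29)  cross = 11.5·29 − 7·33 = 102.5000; (r_i+r_j)·cross = 18.5·102.5000 = 1896.2500
edge 5: (7,29)→(1.5,6)  cross = 7·6 − 1.5·29 = -1.5000; (r_i+r_j)·cross = 8.5·-1.5000 = -12.7500
Σcross = 600.5000 → A = |Σcross|/2 = 300.2500 mm²
Σ(r_i+r_j)·cross = 16967.5000 → first moment M = |Σ|/6 = 2827.9167
R_c = M/A = 2827.9167/300.2500 = 9.4185 mm
θ = 115° = 2.007129 rad
V = θ·R_c·A = 2.007129·9.4185·300.2500 = 5675.993 mm³

Volume = 5675.993 mm³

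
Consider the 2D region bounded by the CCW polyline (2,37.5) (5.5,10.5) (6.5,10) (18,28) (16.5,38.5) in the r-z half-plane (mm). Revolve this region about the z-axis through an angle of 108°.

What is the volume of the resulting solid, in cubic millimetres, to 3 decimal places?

Volume = 5181.272 mm³

Profile (r,z), 5 vertices: (2,37.5) (5.5,10.5) (6.5,10) (18,28) (16.5,38.5)
edge 0: (2,37.5)→(5.5,10.5)  cross = 2·10.5 − 5.5·37.5 = -185.2500; (r_i+r_j)·cross = 7.5·-185.2500 = -1389.3750
edge 1: (5.5,10.5)→(6.5,10)  cross = 5.5·10 − 6.5·10.5 = -13.2500; (r_i+r_j)·cross = 12·-13.2500 = -159.0000
edge 2: (6.5,10)→(18,28)  cross = 6.5·28 − 18·10 = 2.0000; (r_i+r_j)·cross = 24.5·2.0000 = 49.0000
edge 3: (18,28)→(16.5,38.5)  cross = 18·38.5 − 16.5·28 = 231.0000; (r_i+r_j)·cross = 34.5·231.0000 = 7969.5000
edge 4: (16.5,38.5)→(2,37.5)  cross = 16.5·37.5 − 2·38.5 = 541.7500; (r_i+r_j)·cross = 18.5·541.7500 = 10022.3750
Σcross = 576.2500 → A = |Σcross|/2 = 288.1250 mm²
Σ(r_i+r_j)·cross = 16492.5000 → first moment M = |Σ|/6 = 2748.7500
R_c = M/A = 2748.7500/288.1250 = 9.5401 mm
θ = 108° = 1.884956 rad
V = θ·R_c·A = 1.884956·9.5401·288.1250 = 5181.272 mm³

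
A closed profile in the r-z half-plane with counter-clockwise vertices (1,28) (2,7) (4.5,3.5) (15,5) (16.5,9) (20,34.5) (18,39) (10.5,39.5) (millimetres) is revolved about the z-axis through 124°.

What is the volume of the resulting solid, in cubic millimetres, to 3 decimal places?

Volume = 11734.202 mm³

Profile (r,z), 8 vertices: (1,28) (2,7) (4.5,3.5) (15,5) (16.5,9) (20,34.5) (18,39) (10.5,39.5)
edge 0: (1,28)→(2,7)  cross = 1·7 − 2·28 = -49.0000; (r_i+r_j)·cross = 3·-49.0000 = -147.0000
edge 1: (2,7)→(4.5,3.5)  cross = 2·3.5 − 4.5·7 = -24.5000; (r_i+r_j)·cross = 6.5·-24.5000 = -159.2500
edge 2: (4.5,3.5)→(15,5)  cross = 4.5·5 − 15·3.5 = -30.0000; (r_i+r_j)·cross = 19.5·-30.0000 = -585.0000
edge 3: (15,5)→(16.5,9)  cross = 15·9 − 16.5·5 = 52.5000; (r_i+r_j)·cross = 31.5·52.5000 = 1653.7500
edge 4: (16.5,9)→(20,34.5)  cross = 16.5·34.5 − 20·9 = 389.2500; (r_i+r_j)·cross = 36.5·389.2500 = 14207.6250
edge 5: (20,34.5)→(18,39)  cross = 20·39 − 18·34.5 = 159.0000; (r_i+r_j)·cross = 38·159.0000 = 6042.0000
edge 6: (18,39)→(10.5,39.5)  cross = 18·39.5 − 10.5·39 = 301.5000; (r_i+r_j)·cross = 28.5·301.5000 = 8592.7500
edge 7: (10.5,39.5)→(1,28)  cross = 10.5·28 − 1·39.5 = 254.5000; (r_i+r_j)·cross = 11.5·254.5000 = 2926.7500
Σcross = 1053.2500 → A = |Σcross|/2 = 526.6250 mm²
Σ(r_i+r_j)·cross = 32531.6250 → first moment M = |Σ|/6 = 5421.9375
R_c = M/A = 5421.9375/526.6250 = 10.2956 mm
θ = 124° = 2.164208 rad
V = θ·R_c·A = 2.164208·10.2956·526.6250 = 11734.202 mm³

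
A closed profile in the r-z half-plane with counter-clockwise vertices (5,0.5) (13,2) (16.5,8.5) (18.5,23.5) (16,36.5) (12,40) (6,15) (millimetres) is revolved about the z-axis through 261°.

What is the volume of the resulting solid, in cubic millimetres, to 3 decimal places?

Profile (r,z), 7 vertices: (5,0.5) (13,2) (16.5,8.5) (18.5,23.5) (16,36.5) (12,40) (6,15)
edge 0: (5,0.5)→(13,2)  cross = 5·2 − 13·0.5 = 3.5000; (r_i+r_j)·cross = 18·3.5000 = 63.0000
edge 1: (13,2)→(16.5,8.5)  cross = 13·8.5 − 16.5·2 = 77.5000; (r_i+r_j)·cross = 29.5·77.5000 = 2286.2500
edge 2: (16.5,8.5)→(18.5,23.5)  cross = 16.5·23.5 − 18.5·8.5 = 230.5000; (r_i+r_j)·cross = 35·230.5000 = 8067.5000
edge 3: (18.5,23.5)→(16,36.5)  cross = 18.5·36.5 − 16·23.5 = 299.2500; (r_i+r_j)·cross = 34.5·299.2500 = 10324.1250
edge 4: (16,36.5)→(12,40)  cross = 16·40 − 12·36.5 = 202.0000; (r_i+r_j)·cross = 28·202.0000 = 5656.0000
edge 5: (12,40)→(6,15)  cross = 12·15 − 6·40 = -60.0000; (r_i+r_j)·cross = 18·-60.0000 = -1080.0000
edge 6: (6,15)→(5,0.5)  cross = 6·0.5 − 5·15 = -72.0000; (r_i+r_j)·cross = 11·-72.0000 = -792.0000
Σcross = 680.7500 → A = |Σcross|/2 = 340.3750 mm²
Σ(r_i+r_j)·cross = 24524.8750 → first moment M = |Σ|/6 = 4087.4792
R_c = M/A = 4087.4792/340.3750 = 12.0088 mm
θ = 261° = 4.555309 rad
V = θ·R_c·A = 4.555309·12.0088·340.3750 = 18619.732 mm³

Volume = 18619.732 mm³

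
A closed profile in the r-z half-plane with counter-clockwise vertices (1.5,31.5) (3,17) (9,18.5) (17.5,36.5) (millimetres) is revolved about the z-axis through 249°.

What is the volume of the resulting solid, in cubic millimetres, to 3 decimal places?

Profile (r,z), 4 vertices: (1.5,31.5) (3,17) (9,18.5) (17.5,36.5)
edge 0: (1.5,31.5)→(3,17)  cross = 1.5·17 − 3·31.5 = -69.0000; (r_i+r_j)·cross = 4.5·-69.0000 = -310.5000
edge 1: (3,17)→(9,18.5)  cross = 3·18.5 − 9·17 = -97.5000; (r_i+r_j)·cross = 12·-97.5000 = -1170.0000
edge 2: (9,18.5)→(17.5,36.5)  cross = 9·36.5 − 17.5·18.5 = 4.7500; (r_i+r_j)·cross = 26.5·4.7500 = 125.8750
edge 3: (17.5,36.5)→(1.5,31.5)  cross = 17.5·31.5 − 1.5·36.5 = 496.5000; (r_i+r_j)·cross = 19·496.5000 = 9433.5000
Σcross = 334.7500 → A = |Σcross|/2 = 167.3750 mm²
Σ(r_i+r_j)·cross = 8078.8750 → first moment M = |Σ|/6 = 1346.4792
R_c = M/A = 1346.4792/167.3750 = 8.0447 mm
θ = 249° = 4.345870 rad
V = θ·R_c·A = 4.345870·8.0447·167.3750 = 5851.623 mm³

Volume = 5851.623 mm³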